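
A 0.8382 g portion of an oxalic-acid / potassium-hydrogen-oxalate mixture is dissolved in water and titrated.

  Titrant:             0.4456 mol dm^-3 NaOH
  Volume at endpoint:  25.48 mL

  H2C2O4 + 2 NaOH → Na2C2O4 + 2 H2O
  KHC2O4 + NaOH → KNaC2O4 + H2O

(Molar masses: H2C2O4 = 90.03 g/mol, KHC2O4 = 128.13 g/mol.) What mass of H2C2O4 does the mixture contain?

n(NaOH) = 0.02548 × 0.4456 = 0.01135 mol
Let x = n(H2C2O4), y = n(KHC2O4).
Titrant: 2x + 1y = 0.01135;  mass: 90.03x + 128.13y = 0.8382
Solving, x = 3.709 × 10^-3 mol, y = 3.936 × 10^-3 mol
mass of H2C2O4 = 3.709 × 10^-3 × 90.03 = 0.3339 g

0.3339 g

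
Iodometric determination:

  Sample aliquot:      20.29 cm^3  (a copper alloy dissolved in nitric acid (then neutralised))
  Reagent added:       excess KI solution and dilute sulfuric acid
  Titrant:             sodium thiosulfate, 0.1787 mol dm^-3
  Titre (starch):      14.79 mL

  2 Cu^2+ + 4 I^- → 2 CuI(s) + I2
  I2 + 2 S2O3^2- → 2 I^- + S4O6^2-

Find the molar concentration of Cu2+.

0.1303 mol/L

n(S2O3^2-) = 0.01479 × 0.1787 = 2.643 × 10^-3 mol
n(I2) = n(S2O3^2-)/2 = 1.321 × 10^-3 mol
From the 2:1 ratio, n(Cu2+) in the aliquot = 2/1 × 1.321 × 10^-3 = 2.643 × 10^-3 mol
[Cu2+] = 2.643 × 10^-3 / 0.02029 = 0.1303 mol/L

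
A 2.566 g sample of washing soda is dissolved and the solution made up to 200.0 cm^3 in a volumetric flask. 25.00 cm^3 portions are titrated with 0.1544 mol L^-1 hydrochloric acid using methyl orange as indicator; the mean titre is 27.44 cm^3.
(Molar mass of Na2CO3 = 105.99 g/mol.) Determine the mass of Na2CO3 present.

Na2CO3 + 2 HCl → 2 NaCl + H2O + CO2
n(HCl) per titration = 0.02744 × 0.1544 = 4.237 × 10^-3 mol
From the 1:2 ratio, n(Na2CO3) in each aliquot = 1/2 × 4.237 × 10^-3 = 2.118 × 10^-3 mol
n(Na2CO3) in the whole flask = 2.118 × 10^-3 × 200.0/25.00 = 0.01695 mol
mass of Na2CO3 = 0.01695 × 105.99 = 1.796 g

1.796 g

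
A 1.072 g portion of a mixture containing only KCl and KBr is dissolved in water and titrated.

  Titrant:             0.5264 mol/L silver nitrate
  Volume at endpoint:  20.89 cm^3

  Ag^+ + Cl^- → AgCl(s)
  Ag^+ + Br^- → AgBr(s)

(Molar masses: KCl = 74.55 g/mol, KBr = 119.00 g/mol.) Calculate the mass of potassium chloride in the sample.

n(AgNO3) = 0.02089 × 0.5264 = 0.01100 mol
Let x = n(KCl), y = n(KBr).
Titrant: 1x + 1y = 0.01100;  mass: 74.55x + 119.00y = 1.072
Solving, x = 5.322 × 10^-3 mol, y = 5.674 × 10^-3 mol
mass of KCl = 5.322 × 10^-3 × 74.55 = 0.3968 g

0.3968 g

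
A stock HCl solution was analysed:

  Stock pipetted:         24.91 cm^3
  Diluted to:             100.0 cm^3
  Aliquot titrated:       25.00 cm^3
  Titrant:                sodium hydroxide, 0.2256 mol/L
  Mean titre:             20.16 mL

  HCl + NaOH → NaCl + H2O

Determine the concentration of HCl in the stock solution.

0.7303 mol/L

n(NaOH) = 0.02016 × 0.2256 = 4.548 × 10^-3 mol
n(HCl) in the aliquot = 4.548 × 10^-3 mol (1:1 ratio)
[HCl]_dilute = 4.548 × 10^-3 / 0.02500 = 0.1819 mol/L
Dilution factor = 100.0 / 24.91 = 4.014
[HCl]_stock = 0.1819 × 4.014 = 0.7303 mol/L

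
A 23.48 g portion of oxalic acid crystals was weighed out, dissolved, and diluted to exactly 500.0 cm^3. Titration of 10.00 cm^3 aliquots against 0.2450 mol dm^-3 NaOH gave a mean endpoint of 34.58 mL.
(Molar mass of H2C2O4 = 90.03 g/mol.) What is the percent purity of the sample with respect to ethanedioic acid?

H2C2O4 + 2 NaOH → Na2C2O4 + 2 H2O
n(NaOH) per titration = 0.03458 × 0.2450 = 8.472 × 10^-3 mol
From the 1:2 ratio, n(H2C2O4) in each aliquot = 1/2 × 8.472 × 10^-3 = 4.236 × 10^-3 mol
n(H2C2O4) in the whole flask = 4.236 × 10^-3 × 500.0/10.00 = 0.2118 mol
mass of H2C2O4 = 0.2118 × 90.03 = 19.07 g
% H2C2O4 = 19.07 / 23.48 × 100 = 81.21 %

81.21 %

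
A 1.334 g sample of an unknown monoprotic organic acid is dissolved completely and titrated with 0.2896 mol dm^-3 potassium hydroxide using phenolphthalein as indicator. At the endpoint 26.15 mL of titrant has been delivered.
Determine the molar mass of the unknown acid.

n(KOH) = 0.02615 L × 0.2896 mol/L = 7.573 × 10^-3 mol
n(HA) = 7.573 × 10^-3 mol (1:1 ratio)
M = m / n = 1.334 g / 7.573 × 10^-3 mol = 176.2 g/mol

176.2 g/mol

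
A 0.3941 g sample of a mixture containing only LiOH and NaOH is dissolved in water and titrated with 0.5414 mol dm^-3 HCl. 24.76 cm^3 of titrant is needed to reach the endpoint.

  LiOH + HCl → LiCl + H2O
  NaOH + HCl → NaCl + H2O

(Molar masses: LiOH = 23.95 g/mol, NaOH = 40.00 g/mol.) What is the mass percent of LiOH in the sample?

n(HCl) = 0.02476 × 0.5414 = 0.01341 mol
Let x = n(LiOH), y = n(NaOH).
Titrant: 1x + 1y = 0.01341;  mass: 23.95x + 40.00y = 0.3941
Solving, x = 8.854 × 10^-3 mol, y = 4.551 × 10^-3 mol
mass of LiOH = 8.854 × 10^-3 × 23.95 = 0.2120 g
% LiOH = 0.2120 / 0.3941 × 100 = 53.81 %

53.81 %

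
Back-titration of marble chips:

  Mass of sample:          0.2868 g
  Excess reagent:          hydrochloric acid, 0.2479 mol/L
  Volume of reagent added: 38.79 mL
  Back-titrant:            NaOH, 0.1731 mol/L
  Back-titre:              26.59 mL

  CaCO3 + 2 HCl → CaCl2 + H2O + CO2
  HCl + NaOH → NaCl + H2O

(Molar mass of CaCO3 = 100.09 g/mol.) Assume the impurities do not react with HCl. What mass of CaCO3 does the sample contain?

n(HCl) added = 0.03879 × 0.2479 = 9.616 × 10^-3 mol
n(NaOH) used in back-titration = 0.02659 × 0.1731 = 4.603 × 10^-3 mol
n(HCl) left over = 4.603 × 10^-3 mol (1:1 ratio)
n(HCl) consumed by analyte = 9.616 × 10^-3 − 4.603 × 10^-3 = 5.013 × 10^-3 mol
From the 1:2 ratio, n(CaCO3) = 1/2 × 5.013 × 10^-3 = 2.507 × 10^-3 mol
mass of CaCO3 = 2.507 × 10^-3 × 100.09 = 0.2509 g

0.2509 g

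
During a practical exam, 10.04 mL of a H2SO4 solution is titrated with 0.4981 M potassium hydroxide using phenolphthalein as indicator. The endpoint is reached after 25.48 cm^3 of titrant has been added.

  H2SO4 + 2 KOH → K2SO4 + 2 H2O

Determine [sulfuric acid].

0.6321 M

n(KOH) = 0.02548 L × 0.4981 mol/L = 0.01269 mol
From the 1:2 mole ratio, n(H2SO4) = 1/2 × 0.01269 = 6.346 × 10^-3 mol
[H2SO4] = 6.346 × 10^-3 mol / 0.01004 L = 0.6321 mol/L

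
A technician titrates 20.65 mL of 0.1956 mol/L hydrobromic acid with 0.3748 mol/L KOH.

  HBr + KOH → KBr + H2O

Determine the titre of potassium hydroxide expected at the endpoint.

n(HBr) = 0.02065 L × 0.1956 mol/L = 4.039 × 10^-3 mol
n(KOH) = 4.039 × 10^-3 mol (1:1 stoichiometry)
V(KOH) = 4.039 × 10^-3 mol / 0.3748 mol/L = 0.01078 L = 10.78 mL

10.78 mL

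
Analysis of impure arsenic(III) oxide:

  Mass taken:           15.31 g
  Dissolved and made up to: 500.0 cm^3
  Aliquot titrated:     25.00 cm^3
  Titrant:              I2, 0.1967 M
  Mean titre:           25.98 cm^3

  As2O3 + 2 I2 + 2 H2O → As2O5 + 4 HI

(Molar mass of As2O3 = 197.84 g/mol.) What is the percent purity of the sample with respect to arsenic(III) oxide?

66.04 %

n(I2) per titration = 0.02598 × 0.1967 = 5.110 × 10^-3 mol
From the 1:2 ratio, n(As2O3) in each aliquot = 1/2 × 5.110 × 10^-3 = 2.555 × 10^-3 mol
n(As2O3) in the whole flask = 2.555 × 10^-3 × 500.0/25.00 = 0.05110 mol
mass of As2O3 = 0.05110 × 197.84 = 10.11 g
% As2O3 = 10.11 / 15.31 × 100 = 66.04 %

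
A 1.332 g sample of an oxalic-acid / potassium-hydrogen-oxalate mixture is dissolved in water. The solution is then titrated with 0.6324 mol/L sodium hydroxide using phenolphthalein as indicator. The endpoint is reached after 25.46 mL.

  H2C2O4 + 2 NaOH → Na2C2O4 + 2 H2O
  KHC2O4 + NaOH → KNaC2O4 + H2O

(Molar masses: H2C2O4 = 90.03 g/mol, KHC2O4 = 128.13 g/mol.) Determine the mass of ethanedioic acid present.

0.3959 g

n(NaOH) = 0.02546 × 0.6324 = 0.01610 mol
Let x = n(H2C2O4), y = n(KHC2O4).
Titrant: 2x + 1y = 0.01610;  mass: 90.03x + 128.13y = 1.332
Solving, x = 4.398 × 10^-3 mol, y = 7.306 × 10^-3 mol
mass of H2C2O4 = 4.398 × 10^-3 × 90.03 = 0.3959 g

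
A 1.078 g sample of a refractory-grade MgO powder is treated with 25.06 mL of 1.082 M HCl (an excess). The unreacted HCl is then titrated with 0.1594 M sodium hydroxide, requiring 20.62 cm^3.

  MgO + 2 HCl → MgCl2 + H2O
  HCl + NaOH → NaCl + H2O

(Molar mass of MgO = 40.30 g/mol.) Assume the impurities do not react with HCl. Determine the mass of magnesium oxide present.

n(HCl) added = 0.02506 × 1.082 = 0.02711 mol
n(NaOH) used in back-titration = 0.02062 × 0.1594 = 3.287 × 10^-3 mol
n(HCl) left over = 3.287 × 10^-3 mol (1:1 ratio)
n(HCl) consumed by analyte = 0.02711 − 3.287 × 10^-3 = 0.02383 mol
From the 1:2 ratio, n(MgO) = 1/2 × 0.02383 = 0.01191 mol
mass of MgO = 0.01191 × 40.30 = 0.4801 g

0.4801 g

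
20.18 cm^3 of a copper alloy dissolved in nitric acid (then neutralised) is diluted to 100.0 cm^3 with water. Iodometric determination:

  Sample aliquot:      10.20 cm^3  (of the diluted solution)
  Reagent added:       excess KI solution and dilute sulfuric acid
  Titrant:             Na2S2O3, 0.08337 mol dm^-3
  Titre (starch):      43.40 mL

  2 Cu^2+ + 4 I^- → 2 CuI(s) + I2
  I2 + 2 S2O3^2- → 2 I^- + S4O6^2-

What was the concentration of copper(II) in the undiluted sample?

n(S2O3^2-) = 0.04340 × 0.08337 = 3.618 × 10^-3 mol
n(I2) = n(S2O3^2-)/2 = 1.809 × 10^-3 mol
From the 2:1 ratio, n(Cu2+) in the aliquot = 2/1 × 1.809 × 10^-3 = 3.618 × 10^-3 mol
[Cu2+]_dilute = 3.618 × 10^-3 / 0.01020 = 0.3547 mol/L
[Cu2+]_original = 0.3547 × 100.0/20.18 = 1.758 mol/L

1.758 mol/L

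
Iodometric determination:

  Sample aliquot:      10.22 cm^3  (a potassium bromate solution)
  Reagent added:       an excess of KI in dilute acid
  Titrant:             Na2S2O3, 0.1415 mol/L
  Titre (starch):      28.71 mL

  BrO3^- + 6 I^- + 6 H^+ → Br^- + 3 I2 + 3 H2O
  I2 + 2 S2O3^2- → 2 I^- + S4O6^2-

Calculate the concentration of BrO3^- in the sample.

n(S2O3^2-) = 0.02871 × 0.1415 = 4.062 × 10^-3 mol
n(I2) = n(S2O3^2-)/2 = 2.031 × 10^-3 mol
From the 1:3 ratio, n(BrO3^-) in the aliquot = 1/3 × 2.031 × 10^-3 = 6.771 × 10^-4 mol
[BrO3^-] = 6.771 × 10^-4 / 0.01022 = 0.06625 mol/L

0.06625 mol/L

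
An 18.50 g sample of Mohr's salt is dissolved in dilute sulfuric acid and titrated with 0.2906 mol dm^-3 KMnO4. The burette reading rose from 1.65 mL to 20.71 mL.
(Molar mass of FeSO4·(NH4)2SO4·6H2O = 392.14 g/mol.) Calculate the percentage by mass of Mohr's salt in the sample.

58.70 %

MnO4^- + 5 Fe^2+ + 8 H^+ → Mn^2+ + 5 Fe^3+ + 4 H2O
n(KMnO4) = 0.01906 L × 0.2906 mol/L = 5.539 × 10^-3 mol
From the 5:1 ratio, n(FeSO4·(NH4)2SO4·6H2O) = 5/1 × 5.539 × 10^-3 = 0.02769 mol
mass of FeSO4·(NH4)2SO4·6H2O = 0.02769 × 392.14 g/mol = 10.86 g
% FeSO4·(NH4)2SO4·6H2O = 10.86 / 18.50 × 100 = 58.70 %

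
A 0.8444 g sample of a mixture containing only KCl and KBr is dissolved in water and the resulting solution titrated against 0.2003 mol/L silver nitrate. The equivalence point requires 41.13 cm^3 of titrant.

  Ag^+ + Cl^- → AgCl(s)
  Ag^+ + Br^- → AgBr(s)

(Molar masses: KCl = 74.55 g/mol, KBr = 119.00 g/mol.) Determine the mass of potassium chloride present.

0.2280 g

n(AgNO3) = 0.04113 × 0.2003 = 8.238 × 10^-3 mol
Let x = n(KCl), y = n(KBr).
Titrant: 1x + 1y = 8.238 × 10^-3;  mass: 74.55x + 119.00y = 0.8444
Solving, x = 3.059 × 10^-3 mol, y = 5.180 × 10^-3 mol
mass of KCl = 3.059 × 10^-3 × 74.55 = 0.2280 g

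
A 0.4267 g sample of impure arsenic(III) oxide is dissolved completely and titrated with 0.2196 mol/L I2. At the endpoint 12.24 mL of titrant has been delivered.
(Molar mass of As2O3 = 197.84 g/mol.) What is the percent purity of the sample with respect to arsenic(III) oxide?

62.31 %

As2O3 + 2 I2 + 2 H2O → As2O5 + 4 HI
n(I2) = 0.01224 L × 0.2196 mol/L = 2.688 × 10^-3 mol
From the 1:2 ratio, n(As2O3) = 1/2 × 2.688 × 10^-3 = 1.344 × 10^-3 mol
mass of As2O3 = 1.344 × 10^-3 × 197.84 g/mol = 0.2659 g
% As2O3 = 0.2659 / 0.4267 × 100 = 62.31 %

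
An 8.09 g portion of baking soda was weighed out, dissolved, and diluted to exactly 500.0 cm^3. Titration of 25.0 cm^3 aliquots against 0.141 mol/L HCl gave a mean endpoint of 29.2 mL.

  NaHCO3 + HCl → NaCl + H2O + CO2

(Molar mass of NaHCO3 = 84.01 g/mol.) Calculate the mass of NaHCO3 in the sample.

n(HCl) per titration = 0.0292 × 0.141 = 4.12 × 10^-3 mol
n(NaHCO3) in each aliquot = 4.12 × 10^-3 mol (1:1 ratio)
n(NaHCO3) in the whole flask = 4.12 × 10^-3 × 500.0/25.0 = 0.0823 mol
mass of NaHCO3 = 0.0823 × 84.01 = 6.92 g

6.92 g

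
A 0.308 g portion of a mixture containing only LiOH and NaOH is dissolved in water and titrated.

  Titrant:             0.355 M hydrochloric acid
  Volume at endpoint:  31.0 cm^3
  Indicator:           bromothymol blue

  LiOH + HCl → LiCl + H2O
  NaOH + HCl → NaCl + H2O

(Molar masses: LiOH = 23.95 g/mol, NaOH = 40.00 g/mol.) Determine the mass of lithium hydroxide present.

0.197 g

n(HCl) = 0.0310 × 0.355 = 0.0110 mol
Let x = n(LiOH), y = n(NaOH).
Titrant: 1x + 1y = 0.0110;  mass: 23.95x + 40.00y = 0.308
Solving, x = 8.24 × 10^-3 mol, y = 2.77 × 10^-3 mol
mass of LiOH = 8.24 × 10^-3 × 23.95 = 0.197 g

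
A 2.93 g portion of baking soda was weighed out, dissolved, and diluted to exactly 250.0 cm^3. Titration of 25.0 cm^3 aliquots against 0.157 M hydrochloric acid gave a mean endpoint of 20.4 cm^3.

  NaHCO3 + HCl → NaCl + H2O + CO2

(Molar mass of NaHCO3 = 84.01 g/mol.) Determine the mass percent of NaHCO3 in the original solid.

n(HCl) per titration = 0.0204 × 0.157 = 3.20 × 10^-3 mol
n(NaHCO3) in each aliquot = 3.20 × 10^-3 mol (1:1 ratio)
n(NaHCO3) in the whole flask = 3.20 × 10^-3 × 250.0/25.0 = 0.0320 mol
mass of NaHCO3 = 0.0320 × 84.01 = 2.69 g
% NaHCO3 = 2.69 / 2.93 × 100 = 91.8 %

91.8 %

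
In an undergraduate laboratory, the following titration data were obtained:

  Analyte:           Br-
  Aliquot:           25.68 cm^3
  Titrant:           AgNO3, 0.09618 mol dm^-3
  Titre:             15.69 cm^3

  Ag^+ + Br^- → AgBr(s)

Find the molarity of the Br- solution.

n(AgNO3) = 0.01569 L × 0.09618 mol/L = 1.509 × 10^-3 mol
n(Br-) = 1.509 × 10^-3 mol (1:1 mole ratio)
[Br-] = 1.509 × 10^-3 mol / 0.02568 L = 0.05876 mol/L

0.05876 mol/L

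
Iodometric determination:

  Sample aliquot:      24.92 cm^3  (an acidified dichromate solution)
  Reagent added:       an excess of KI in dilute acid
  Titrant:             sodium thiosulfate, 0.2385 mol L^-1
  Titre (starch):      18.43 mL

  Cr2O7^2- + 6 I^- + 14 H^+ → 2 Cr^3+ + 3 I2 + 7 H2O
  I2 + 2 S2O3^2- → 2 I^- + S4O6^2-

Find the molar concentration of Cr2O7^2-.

0.02940 mol/L

n(S2O3^2-) = 0.01843 × 0.2385 = 4.396 × 10^-3 mol
n(I2) = n(S2O3^2-)/2 = 2.198 × 10^-3 mol
From the 1:3 ratio, n(Cr2O7^2-) in the aliquot = 1/3 × 2.198 × 10^-3 = 7.326 × 10^-4 mol
[Cr2O7^2-] = 7.326 × 10^-4 / 0.02492 = 0.02940 mol/L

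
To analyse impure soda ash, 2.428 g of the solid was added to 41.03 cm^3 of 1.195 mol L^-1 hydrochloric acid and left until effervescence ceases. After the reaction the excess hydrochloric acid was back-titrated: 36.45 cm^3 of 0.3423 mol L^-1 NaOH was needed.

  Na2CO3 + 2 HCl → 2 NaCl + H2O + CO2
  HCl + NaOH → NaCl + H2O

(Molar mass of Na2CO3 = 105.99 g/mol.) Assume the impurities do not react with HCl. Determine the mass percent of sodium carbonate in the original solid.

79.79 %

n(HCl) added = 0.04103 × 1.195 = 0.04903 mol
n(NaOH) used in back-titration = 0.03645 × 0.3423 = 0.01248 mol
n(HCl) left over = 0.01248 mol (1:1 ratio)
n(HCl) consumed by analyte = 0.04903 − 0.01248 = 0.03655 mol
From the 1:2 ratio, n(Na2CO3) = 1/2 × 0.03655 = 0.01828 mol
mass of Na2CO3 = 0.01828 × 105.99 = 1.937 g
% Na2CO3 = 1.937 / 2.428 × 100 = 79.79 %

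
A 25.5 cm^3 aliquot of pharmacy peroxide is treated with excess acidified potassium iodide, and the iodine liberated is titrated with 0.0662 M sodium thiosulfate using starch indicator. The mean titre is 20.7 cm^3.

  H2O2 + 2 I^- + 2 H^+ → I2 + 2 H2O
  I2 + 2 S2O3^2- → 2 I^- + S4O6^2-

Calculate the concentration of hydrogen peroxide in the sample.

0.0269 M

n(S2O3^2-) = 0.0207 × 0.0662 = 1.37 × 10^-3 mol
n(I2) = n(S2O3^2-)/2 = 6.85 × 10^-4 mol
n(H2O2) in the aliquot = 6.85 × 10^-4 mol (1:1 ratio)
[H2O2] = 6.85 × 10^-4 / 0.0255 = 0.0269 mol/L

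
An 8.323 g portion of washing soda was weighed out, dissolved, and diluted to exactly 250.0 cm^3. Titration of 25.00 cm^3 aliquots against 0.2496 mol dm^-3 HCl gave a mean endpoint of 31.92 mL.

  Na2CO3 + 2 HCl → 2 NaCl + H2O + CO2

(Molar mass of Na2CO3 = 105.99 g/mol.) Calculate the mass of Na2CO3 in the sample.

4.222 g

n(HCl) per titration = 0.03192 × 0.2496 = 7.967 × 10^-3 mol
From the 1:2 ratio, n(Na2CO3) in each aliquot = 1/2 × 7.967 × 10^-3 = 3.984 × 10^-3 mol
n(Na2CO3) in the whole flask = 3.984 × 10^-3 × 250.0/25.00 = 0.03984 mol
mass of Na2CO3 = 0.03984 × 105.99 = 4.222 g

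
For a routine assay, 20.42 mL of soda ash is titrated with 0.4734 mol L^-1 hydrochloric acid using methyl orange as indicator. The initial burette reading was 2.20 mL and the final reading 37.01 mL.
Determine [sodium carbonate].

Na2CO3 + 2 HCl → 2 NaCl + H2O + CO2
n(HCl) = 0.03481 L × 0.4734 mol/L = 0.01648 mol
From the 1:2 mole ratio, n(Na2CO3) = 1/2 × 0.01648 = 8.240 × 10^-3 mol
[Na2CO3] = 8.240 × 10^-3 mol / 0.02042 L = 0.4035 mol/L

0.4035 mol/L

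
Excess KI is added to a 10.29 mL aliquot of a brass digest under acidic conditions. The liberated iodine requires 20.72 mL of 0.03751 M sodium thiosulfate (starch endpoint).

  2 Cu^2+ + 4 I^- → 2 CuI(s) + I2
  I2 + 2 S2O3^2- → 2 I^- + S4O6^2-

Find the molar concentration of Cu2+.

n(S2O3^2-) = 0.02072 × 0.03751 = 7.772 × 10^-4 mol
n(I2) = n(S2O3^2-)/2 = 3.886 × 10^-4 mol
From the 2:1 ratio, n(Cu2+) in the aliquot = 2/1 × 3.886 × 10^-4 = 7.772 × 10^-4 mol
[Cu2+] = 7.772 × 10^-4 / 0.01029 = 0.07553 mol/L

0.07553 M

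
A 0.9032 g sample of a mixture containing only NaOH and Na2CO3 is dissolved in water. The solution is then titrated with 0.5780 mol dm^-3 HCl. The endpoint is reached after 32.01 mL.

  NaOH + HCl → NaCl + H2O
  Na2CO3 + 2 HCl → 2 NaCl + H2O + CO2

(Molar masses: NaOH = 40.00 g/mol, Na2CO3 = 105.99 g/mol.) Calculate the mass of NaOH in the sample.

n(HCl) = 0.03201 × 0.5780 = 0.01850 mol
Let x = n(NaOH), y = n(Na2CO3).
Titrant: 1x + 2y = 0.01850;  mass: 40.00x + 105.99y = 0.9032
Solving, x = 5.949 × 10^-3 mol, y = 6.277 × 10^-3 mol
mass of NaOH = 5.949 × 10^-3 × 40.00 = 0.2379 g

0.2379 g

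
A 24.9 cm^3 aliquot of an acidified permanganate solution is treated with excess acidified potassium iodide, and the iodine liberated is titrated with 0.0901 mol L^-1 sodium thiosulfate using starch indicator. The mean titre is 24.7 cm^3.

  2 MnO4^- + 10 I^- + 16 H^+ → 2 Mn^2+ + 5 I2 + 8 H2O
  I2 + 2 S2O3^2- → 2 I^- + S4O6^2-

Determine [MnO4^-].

0.0179 mol/L

n(S2O3^2-) = 0.0247 × 0.0901 = 2.23 × 10^-3 mol
n(I2) = n(S2O3^2-)/2 = 1.11 × 10^-3 mol
From the 2:5 ratio, n(MnO4^-) in the aliquot = 2/5 × 1.11 × 10^-3 = 4.45 × 10^-4 mol
[MnO4^-] = 4.45 × 10^-4 / 0.0249 = 0.0179 mol/L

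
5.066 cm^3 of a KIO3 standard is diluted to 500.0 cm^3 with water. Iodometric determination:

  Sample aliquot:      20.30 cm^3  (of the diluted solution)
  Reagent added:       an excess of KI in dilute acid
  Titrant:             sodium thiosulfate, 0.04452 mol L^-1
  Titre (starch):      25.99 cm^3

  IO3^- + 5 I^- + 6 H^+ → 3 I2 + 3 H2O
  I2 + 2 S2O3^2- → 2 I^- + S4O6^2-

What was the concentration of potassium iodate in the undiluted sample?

n(S2O3^2-) = 0.02599 × 0.04452 = 1.157 × 10^-3 mol
n(I2) = n(S2O3^2-)/2 = 5.785 × 10^-4 mol
From the 1:3 ratio, n(IO3^-) in the aliquot = 1/3 × 5.785 × 10^-4 = 1.928 × 10^-4 mol
[IO3^-]_dilute = 1.928 × 10^-4 / 0.02030 = 0.009500 mol/L
[IO3^-]_original = 0.009500 × 500.0/5.066 = 0.9376 mol/L

0.9376 mol/L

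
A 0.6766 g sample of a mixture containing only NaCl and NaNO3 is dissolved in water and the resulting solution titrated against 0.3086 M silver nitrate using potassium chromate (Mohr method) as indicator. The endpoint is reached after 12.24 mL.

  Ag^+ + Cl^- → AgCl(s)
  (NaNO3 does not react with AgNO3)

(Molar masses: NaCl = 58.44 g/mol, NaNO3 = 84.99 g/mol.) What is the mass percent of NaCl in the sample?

32.63 %

n(AgNO3) = 0.01224 × 0.3086 = 3.777 × 10^-3 mol
Let x = n(NaCl), y = n(NaNO3).
Titrant: 1x = 3.777 × 10^-3;  mass: 58.44x + 84.99y = 0.6766
Solving, x = 3.777 × 10^-3 mol, y = 5.364 × 10^-3 mol
mass of NaCl = 3.777 × 10^-3 × 58.44 = 0.2207 g
% NaCl = 0.2207 / 0.6766 × 100 = 32.63 %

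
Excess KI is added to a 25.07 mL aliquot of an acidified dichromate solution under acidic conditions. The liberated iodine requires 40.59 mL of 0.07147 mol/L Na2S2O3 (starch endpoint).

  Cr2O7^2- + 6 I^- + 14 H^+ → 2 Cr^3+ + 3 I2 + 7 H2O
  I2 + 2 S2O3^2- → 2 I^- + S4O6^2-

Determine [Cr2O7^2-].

0.01929 mol/L

n(S2O3^2-) = 0.04059 × 0.07147 = 2.901 × 10^-3 mol
n(I2) = n(S2O3^2-)/2 = 1.450 × 10^-3 mol
From the 1:3 ratio, n(Cr2O7^2-) in the aliquot = 1/3 × 1.450 × 10^-3 = 4.835 × 10^-4 mol
[Cr2O7^2-] = 4.835 × 10^-4 / 0.02507 = 0.01929 mol/L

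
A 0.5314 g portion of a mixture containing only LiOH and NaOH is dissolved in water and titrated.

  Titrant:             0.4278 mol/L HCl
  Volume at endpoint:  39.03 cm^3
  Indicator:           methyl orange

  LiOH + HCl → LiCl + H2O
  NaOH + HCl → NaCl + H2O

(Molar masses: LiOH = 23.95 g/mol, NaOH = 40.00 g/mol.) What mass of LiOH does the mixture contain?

0.2037 g

n(HCl) = 0.03903 × 0.4278 = 0.01670 mol
Let x = n(LiOH), y = n(NaOH).
Titrant: 1x + 1y = 0.01670;  mass: 23.95x + 40.00y = 0.5314
Solving, x = 8.504 × 10^-3 mol, y = 8.194 × 10^-3 mol
mass of LiOH = 8.504 × 10^-3 × 23.95 = 0.2037 g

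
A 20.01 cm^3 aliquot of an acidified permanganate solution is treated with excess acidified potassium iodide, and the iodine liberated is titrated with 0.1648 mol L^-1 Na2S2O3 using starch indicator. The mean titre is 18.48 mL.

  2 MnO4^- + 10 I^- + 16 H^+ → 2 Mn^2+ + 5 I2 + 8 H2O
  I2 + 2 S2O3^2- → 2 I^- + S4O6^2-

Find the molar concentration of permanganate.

0.03044 mol/L

n(S2O3^2-) = 0.01848 × 0.1648 = 3.046 × 10^-3 mol
n(I2) = n(S2O3^2-)/2 = 1.523 × 10^-3 mol
From the 2:5 ratio, n(MnO4^-) in the aliquot = 2/5 × 1.523 × 10^-3 = 6.091 × 10^-4 mol
[MnO4^-] = 6.091 × 10^-4 / 0.02001 = 0.03044 mol/L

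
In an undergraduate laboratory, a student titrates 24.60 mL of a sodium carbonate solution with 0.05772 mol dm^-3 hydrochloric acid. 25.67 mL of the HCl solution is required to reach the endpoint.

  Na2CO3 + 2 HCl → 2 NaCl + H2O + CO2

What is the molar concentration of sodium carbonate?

0.03012 mol/L

n(HCl) = 0.02567 L × 0.05772 mol/L = 1.482 × 10^-3 mol
From the 1:2 mole ratio, n(Na2CO3) = 1/2 × 1.482 × 10^-3 = 7.408 × 10^-4 mol
[Na2CO3] = 7.408 × 10^-4 mol / 0.02460 L = 0.03012 mol/L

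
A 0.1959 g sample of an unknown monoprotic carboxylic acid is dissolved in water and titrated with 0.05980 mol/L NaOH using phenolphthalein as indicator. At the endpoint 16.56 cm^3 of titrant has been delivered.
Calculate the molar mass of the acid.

197.8 g/mol

n(NaOH) = 0.01656 L × 0.05980 mol/L = 9.903 × 10^-4 mol
n(HA) = 9.903 × 10^-4 mol (1:1 ratio)
M = m / n = 0.1959 g / 9.903 × 10^-4 mol = 197.8 g/mol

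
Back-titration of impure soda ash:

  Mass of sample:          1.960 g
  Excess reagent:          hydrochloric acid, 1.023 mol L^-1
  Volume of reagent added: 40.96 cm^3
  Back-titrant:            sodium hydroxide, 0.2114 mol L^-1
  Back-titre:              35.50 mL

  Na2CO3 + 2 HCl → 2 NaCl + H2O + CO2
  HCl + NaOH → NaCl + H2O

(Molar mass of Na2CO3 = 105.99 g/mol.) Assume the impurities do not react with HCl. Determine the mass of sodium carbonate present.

1.823 g

n(HCl) added = 0.04096 × 1.023 = 0.04190 mol
n(NaOH) used in back-titration = 0.03550 × 0.2114 = 7.505 × 10^-3 mol
n(HCl) left over = 7.505 × 10^-3 mol (1:1 ratio)
n(HCl) consumed by analyte = 0.04190 − 7.505 × 10^-3 = 0.03440 mol
From the 1:2 ratio, n(Na2CO3) = 1/2 × 0.03440 = 0.01720 mol
mass of Na2CO3 = 0.01720 × 105.99 = 1.823 g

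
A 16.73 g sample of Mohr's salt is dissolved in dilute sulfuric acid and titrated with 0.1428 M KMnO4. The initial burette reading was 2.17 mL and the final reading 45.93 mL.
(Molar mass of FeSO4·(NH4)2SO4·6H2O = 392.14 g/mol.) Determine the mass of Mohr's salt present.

12.25 g

MnO4^- + 5 Fe^2+ + 8 H^+ → Mn^2+ + 5 Fe^3+ + 4 H2O
n(KMnO4) = 0.04376 L × 0.1428 mol/L = 6.249 × 10^-3 mol
From the 5:1 ratio, n(FeSO4·(NH4)2SO4·6H2O) = 5/1 × 6.249 × 10^-3 = 0.03124 mol
mass of FeSO4·(NH4)2SO4·6H2O = 0.03124 × 392.14 g/mol = 12.25 g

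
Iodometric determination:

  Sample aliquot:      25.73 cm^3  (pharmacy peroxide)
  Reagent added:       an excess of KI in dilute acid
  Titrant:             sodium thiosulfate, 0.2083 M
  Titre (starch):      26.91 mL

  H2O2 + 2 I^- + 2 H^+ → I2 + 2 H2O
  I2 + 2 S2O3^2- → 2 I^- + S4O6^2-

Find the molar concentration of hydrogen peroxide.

0.1089 M

n(S2O3^2-) = 0.02691 × 0.2083 = 5.605 × 10^-3 mol
n(I2) = n(S2O3^2-)/2 = 2.803 × 10^-3 mol
n(H2O2) in the aliquot = 2.803 × 10^-3 mol (1:1 ratio)
[H2O2] = 2.803 × 10^-3 / 0.02573 = 0.1089 mol/L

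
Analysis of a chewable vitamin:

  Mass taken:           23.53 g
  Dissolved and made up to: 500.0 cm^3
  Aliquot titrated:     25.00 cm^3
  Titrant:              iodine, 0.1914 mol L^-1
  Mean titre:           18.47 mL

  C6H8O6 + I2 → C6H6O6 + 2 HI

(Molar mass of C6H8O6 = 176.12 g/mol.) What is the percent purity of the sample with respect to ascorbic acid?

52.92 %

n(I2) per titration = 0.01847 × 0.1914 = 3.535 × 10^-3 mol
n(C6H8O6) in each aliquot = 3.535 × 10^-3 mol (1:1 ratio)
n(C6H8O6) in the whole flask = 3.535 × 10^-3 × 500.0/25.00 = 0.07070 mol
mass of C6H8O6 = 0.07070 × 176.12 = 12.45 g
% C6H8O6 = 12.45 / 23.53 × 100 = 52.92 %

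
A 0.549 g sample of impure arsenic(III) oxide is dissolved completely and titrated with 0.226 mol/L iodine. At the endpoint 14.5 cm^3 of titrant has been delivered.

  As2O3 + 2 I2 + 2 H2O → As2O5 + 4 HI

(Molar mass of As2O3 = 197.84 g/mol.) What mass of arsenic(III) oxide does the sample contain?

n(I2) = 0.0145 L × 0.226 mol/L = 3.28 × 10^-3 mol
From the 1:2 ratio, n(As2O3) = 1/2 × 3.28 × 10^-3 = 1.64 × 10^-3 mol
mass of As2O3 = 1.64 × 10^-3 × 197.84 g/mol = 0.324 g

0.324 g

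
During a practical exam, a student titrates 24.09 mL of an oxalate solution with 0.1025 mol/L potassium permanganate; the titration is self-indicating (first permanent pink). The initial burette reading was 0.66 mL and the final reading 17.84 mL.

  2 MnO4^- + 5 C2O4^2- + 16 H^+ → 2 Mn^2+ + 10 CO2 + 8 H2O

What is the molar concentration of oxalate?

0.1827 mol/L

n(KMnO4) = 0.01718 L × 0.1025 mol/L = 1.761 × 10^-3 mol
From the 5:2 mole ratio, n(C2O4^2-) = 5/2 × 1.761 × 10^-3 = 4.402 × 10^-3 mol
[C2O4^2-] = 4.402 × 10^-3 mol / 0.02409 L = 0.1827 mol/L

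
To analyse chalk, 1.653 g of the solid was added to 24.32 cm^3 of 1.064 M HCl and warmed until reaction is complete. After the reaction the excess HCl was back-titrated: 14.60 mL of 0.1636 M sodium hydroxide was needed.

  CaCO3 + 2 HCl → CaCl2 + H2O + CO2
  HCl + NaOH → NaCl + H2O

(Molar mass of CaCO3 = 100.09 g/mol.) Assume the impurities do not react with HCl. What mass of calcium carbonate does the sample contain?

1.175 g

n(HCl) added = 0.02432 × 1.064 = 0.02588 mol
n(NaOH) used in back-titration = 0.01460 × 0.1636 = 2.389 × 10^-3 mol
n(HCl) left over = 2.389 × 10^-3 mol (1:1 ratio)
n(HCl) consumed by analyte = 0.02588 − 2.389 × 10^-3 = 0.02349 mol
From the 1:2 ratio, n(CaCO3) = 1/2 × 0.02349 = 0.01174 mol
mass of CaCO3 = 0.01174 × 100.09 = 1.175 g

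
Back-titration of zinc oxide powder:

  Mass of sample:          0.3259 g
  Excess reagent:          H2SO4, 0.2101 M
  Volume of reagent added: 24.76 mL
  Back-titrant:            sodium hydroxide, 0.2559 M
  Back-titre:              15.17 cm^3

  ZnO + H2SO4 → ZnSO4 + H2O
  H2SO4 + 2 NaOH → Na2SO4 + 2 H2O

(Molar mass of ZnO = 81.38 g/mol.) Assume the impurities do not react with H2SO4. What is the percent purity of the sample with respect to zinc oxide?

n(H2SO4) added = 0.02476 × 0.2101 = 5.202 × 10^-3 mol
n(NaOH) used in back-titration = 0.01517 × 0.2559 = 3.882 × 10^-3 mol
From the 1:2 ratio, n(H2SO4) left over = 1/2 × 3.882 × 10^-3 = 1.941 × 10^-3 mol
n(H2SO4) consumed by analyte = 5.202 × 10^-3 − 1.941 × 10^-3 = 3.261 × 10^-3 mol
n(ZnO) = 3.261 × 10^-3 mol (1:1 ratio)
mass of ZnO = 3.261 × 10^-3 × 81.38 = 0.2654 g
% ZnO = 0.2654 / 0.3259 × 100 = 81.43 %

81.43 %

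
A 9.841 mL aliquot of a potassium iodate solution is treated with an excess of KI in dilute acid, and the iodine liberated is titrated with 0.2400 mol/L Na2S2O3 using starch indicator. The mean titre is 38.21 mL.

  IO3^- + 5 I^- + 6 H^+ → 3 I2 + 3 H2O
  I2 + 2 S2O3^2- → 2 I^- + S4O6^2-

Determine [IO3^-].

0.1553 mol/L

n(S2O3^2-) = 0.03821 × 0.2400 = 9.170 × 10^-3 mol
n(I2) = n(S2O3^2-)/2 = 4.585 × 10^-3 mol
From the 1:3 ratio, n(IO3^-) in the aliquot = 1/3 × 4.585 × 10^-3 = 1.528 × 10^-3 mol
[IO3^-] = 1.528 × 10^-3 / 0.009841 = 0.1553 mol/L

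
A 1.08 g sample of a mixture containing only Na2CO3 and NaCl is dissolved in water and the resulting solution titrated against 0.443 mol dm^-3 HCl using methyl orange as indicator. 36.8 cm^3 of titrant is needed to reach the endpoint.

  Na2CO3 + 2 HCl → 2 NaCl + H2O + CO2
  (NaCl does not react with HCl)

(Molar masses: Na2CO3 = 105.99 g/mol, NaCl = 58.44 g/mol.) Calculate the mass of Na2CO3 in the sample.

n(HCl) = 0.0368 × 0.443 = 0.0163 mol
Let x = n(Na2CO3), y = n(NaCl).
Titrant: 2x = 0.0163;  mass: 105.99x + 58.44y = 1.08
Solving, x = 8.15 × 10^-3 mol, y = 3.70 × 10^-3 mol
mass of Na2CO3 = 8.15 × 10^-3 × 105.99 = 0.864 g

0.864 g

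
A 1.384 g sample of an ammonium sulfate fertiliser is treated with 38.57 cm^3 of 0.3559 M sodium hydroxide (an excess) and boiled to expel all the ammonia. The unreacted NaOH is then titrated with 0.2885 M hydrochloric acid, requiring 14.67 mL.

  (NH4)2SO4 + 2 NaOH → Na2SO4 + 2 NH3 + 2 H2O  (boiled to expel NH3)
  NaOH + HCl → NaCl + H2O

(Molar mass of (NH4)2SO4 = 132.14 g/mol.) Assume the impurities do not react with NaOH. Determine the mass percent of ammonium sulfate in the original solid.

n(NaOH) added = 0.03857 × 0.3559 = 0.01373 mol
n(HCl) used in back-titration = 0.01467 × 0.2885 = 4.232 × 10^-3 mol
n(NaOH) left over = 4.232 × 10^-3 mol (1:1 ratio)
n(NaOH) consumed by analyte = 0.01373 − 4.232 × 10^-3 = 9.495 × 10^-3 mol
From the 1:2 ratio, n((NH4)2SO4) = 1/2 × 9.495 × 10^-3 = 4.747 × 10^-3 mol
mass of (NH4)2SO4 = 4.747 × 10^-3 × 132.14 = 0.6273 g
% (NH4)2SO4 = 0.6273 / 1.384 × 100 = 45.33 %

45.33 %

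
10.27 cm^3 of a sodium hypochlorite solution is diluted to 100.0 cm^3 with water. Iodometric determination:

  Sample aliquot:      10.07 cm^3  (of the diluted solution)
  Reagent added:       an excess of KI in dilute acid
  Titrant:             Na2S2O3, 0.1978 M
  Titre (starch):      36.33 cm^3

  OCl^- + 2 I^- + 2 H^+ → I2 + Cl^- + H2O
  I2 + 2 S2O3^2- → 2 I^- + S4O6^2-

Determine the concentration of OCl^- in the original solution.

3.474 M

n(S2O3^2-) = 0.03633 × 0.1978 = 7.186 × 10^-3 mol
n(I2) = n(S2O3^2-)/2 = 3.593 × 10^-3 mol
n(OCl^-) in the aliquot = 3.593 × 10^-3 mol (1:1 ratio)
[OCl^-]_dilute = 3.593 × 10^-3 / 0.01007 = 0.3568 mol/L
[OCl^-]_original = 0.3568 × 100.0/10.27 = 3.474 mol/L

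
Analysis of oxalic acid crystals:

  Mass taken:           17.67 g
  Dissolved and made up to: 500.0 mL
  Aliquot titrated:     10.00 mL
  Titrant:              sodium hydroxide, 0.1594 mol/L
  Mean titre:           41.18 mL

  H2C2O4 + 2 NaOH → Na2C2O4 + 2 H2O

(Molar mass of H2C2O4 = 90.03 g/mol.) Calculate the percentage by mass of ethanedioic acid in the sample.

83.61 %

n(NaOH) per titration = 0.04118 × 0.1594 = 6.564 × 10^-3 mol
From the 1:2 ratio, n(H2C2O4) in each aliquot = 1/2 × 6.564 × 10^-3 = 3.282 × 10^-3 mol
n(H2C2O4) in the whole flask = 3.282 × 10^-3 × 500.0/10.00 = 0.1641 mol
mass of H2C2O4 = 0.1641 × 90.03 = 14.77 g
% H2C2O4 = 14.77 / 17.67 × 100 = 83.61 %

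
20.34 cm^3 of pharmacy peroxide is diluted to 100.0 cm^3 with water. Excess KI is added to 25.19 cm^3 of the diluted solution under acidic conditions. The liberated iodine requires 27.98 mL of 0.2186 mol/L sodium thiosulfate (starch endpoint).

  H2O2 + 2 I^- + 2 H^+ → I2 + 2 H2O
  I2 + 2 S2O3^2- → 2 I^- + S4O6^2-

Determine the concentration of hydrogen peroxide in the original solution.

0.5969 mol/L

n(S2O3^2-) = 0.02798 × 0.2186 = 6.116 × 10^-3 mol
n(I2) = n(S2O3^2-)/2 = 3.058 × 10^-3 mol
n(H2O2) in the aliquot = 3.058 × 10^-3 mol (1:1 ratio)
[H2O2]_dilute = 3.058 × 10^-3 / 0.02519 = 0.1214 mol/L
[H2O2]_original = 0.1214 × 100.0/20.34 = 0.5969 mol/L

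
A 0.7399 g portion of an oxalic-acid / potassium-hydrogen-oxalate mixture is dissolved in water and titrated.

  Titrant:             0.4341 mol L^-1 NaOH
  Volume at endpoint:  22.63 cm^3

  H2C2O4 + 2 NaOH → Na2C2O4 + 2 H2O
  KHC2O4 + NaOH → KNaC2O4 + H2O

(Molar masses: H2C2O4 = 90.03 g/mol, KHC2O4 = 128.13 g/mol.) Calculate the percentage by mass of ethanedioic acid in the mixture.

37.98 %

n(NaOH) = 0.02263 × 0.4341 = 9.824 × 10^-3 mol
Let x = n(H2C2O4), y = n(KHC2O4).
Titrant: 2x + 1y = 9.824 × 10^-3;  mass: 90.03x + 128.13y = 0.7399
Solving, x = 3.121 × 10^-3 mol, y = 3.582 × 10^-3 mol
mass of H2C2O4 = 3.121 × 10^-3 × 90.03 = 0.2810 g
% H2C2O4 = 0.2810 / 0.7399 × 100 = 37.98 %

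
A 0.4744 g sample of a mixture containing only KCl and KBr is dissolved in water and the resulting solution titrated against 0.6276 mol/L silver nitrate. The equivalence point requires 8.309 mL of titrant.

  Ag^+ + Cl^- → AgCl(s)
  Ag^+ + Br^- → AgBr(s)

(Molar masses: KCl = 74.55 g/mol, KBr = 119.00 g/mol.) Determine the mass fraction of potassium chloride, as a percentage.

n(AgNO3) = 0.008309 × 0.6276 = 5.215 × 10^-3 mol
Let x = n(KCl), y = n(KBr).
Titrant: 1x + 1y = 5.215 × 10^-3;  mass: 74.55x + 119.00y = 0.4744
Solving, x = 3.288 × 10^-3 mol, y = 1.927 × 10^-3 mol
mass of KCl = 3.288 × 10^-3 × 74.55 = 0.2451 g
% KCl = 0.2451 / 0.4744 × 100 = 51.67 %

51.67 %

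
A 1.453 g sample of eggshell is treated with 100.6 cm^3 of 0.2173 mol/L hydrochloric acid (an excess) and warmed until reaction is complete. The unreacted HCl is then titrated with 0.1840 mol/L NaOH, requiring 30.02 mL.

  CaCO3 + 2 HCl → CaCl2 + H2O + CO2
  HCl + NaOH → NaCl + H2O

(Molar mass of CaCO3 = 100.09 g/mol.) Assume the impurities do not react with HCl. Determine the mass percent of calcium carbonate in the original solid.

56.27 %

n(HCl) added = 0.1006 × 0.2173 = 0.02186 mol
n(NaOH) used in back-titration = 0.03002 × 0.1840 = 5.524 × 10^-3 mol
n(HCl) left over = 5.524 × 10^-3 mol (1:1 ratio)
n(HCl) consumed by analyte = 0.02186 − 5.524 × 10^-3 = 0.01634 mol
From the 1:2 ratio, n(CaCO3) = 1/2 × 0.01634 = 8.168 × 10^-3 mol
mass of CaCO3 = 8.168 × 10^-3 × 100.09 = 0.8176 g
% CaCO3 = 0.8176 / 1.453 × 100 = 56.27 %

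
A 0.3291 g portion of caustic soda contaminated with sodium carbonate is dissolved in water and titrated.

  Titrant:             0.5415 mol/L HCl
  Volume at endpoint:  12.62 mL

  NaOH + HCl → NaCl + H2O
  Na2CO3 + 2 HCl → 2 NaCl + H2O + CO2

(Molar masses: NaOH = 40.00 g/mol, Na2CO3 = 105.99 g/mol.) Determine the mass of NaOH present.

0.1017 g

n(HCl) = 0.01262 × 0.5415 = 6.834 × 10^-3 mol
Let x = n(NaOH), y = n(Na2CO3).
Titrant: 1x + 2y = 6.834 × 10^-3;  mass: 40.00x + 105.99y = 0.3291
Solving, x = 2.544 × 10^-3 mol, y = 2.145 × 10^-3 mol
mass of NaOH = 2.544 × 10^-3 × 40.00 = 0.1017 g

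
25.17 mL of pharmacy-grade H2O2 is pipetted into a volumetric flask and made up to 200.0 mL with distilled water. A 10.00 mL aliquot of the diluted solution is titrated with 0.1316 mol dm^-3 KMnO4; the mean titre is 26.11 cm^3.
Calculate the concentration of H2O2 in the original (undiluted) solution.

2 MnO4^- + 5 H2O2 + 6 H^+ → 2 Mn^2+ + 5 O2 + 8 H2O
n(KMnO4) = 0.02611 × 0.1316 = 3.436 × 10^-3 mol
From the 5:2 ratio, n(H2O2) in the aliquot = 5/2 × 3.436 × 10^-3 = 8.590 × 10^-3 mol
[H2O2]_dilute = 8.590 × 10^-3 / 0.01000 = 0.8590 mol/L
Dilution factor = 200.0 / 25.17 = 7.946
[H2O2]_stock = 0.8590 × 7.946 = 6.826 mol/L

6.826 mol/L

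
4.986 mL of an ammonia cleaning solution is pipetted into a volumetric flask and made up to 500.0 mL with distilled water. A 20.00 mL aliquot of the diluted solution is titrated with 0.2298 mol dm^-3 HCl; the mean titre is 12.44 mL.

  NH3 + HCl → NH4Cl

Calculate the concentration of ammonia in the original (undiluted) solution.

n(HCl) = 0.01244 × 0.2298 = 2.859 × 10^-3 mol
n(NH3) in the aliquot = 2.859 × 10^-3 mol (1:1 ratio)
[NH3]_dilute = 2.859 × 10^-3 / 0.02000 = 0.1429 mol/L
Dilution factor = 500.0 / 4.986 = 100.3
[NH3]_stock = 0.1429 × 100.3 = 14.33 mol/L

14.33 mol/L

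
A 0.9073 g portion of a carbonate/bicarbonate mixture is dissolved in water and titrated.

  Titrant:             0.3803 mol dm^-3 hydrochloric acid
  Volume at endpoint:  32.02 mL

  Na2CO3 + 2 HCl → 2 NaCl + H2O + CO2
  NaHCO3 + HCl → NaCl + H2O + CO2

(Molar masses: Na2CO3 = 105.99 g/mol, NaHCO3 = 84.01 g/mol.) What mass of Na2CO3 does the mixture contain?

n(HCl) = 0.03202 × 0.3803 = 0.01218 mol
Let x = n(Na2CO3), y = n(NaHCO3).
Titrant: 2x + 1y = 0.01218;  mass: 105.99x + 84.01y = 0.9073
Solving, x = 1.865 × 10^-3 mol, y = 8.447 × 10^-3 mol
mass of Na2CO3 = 1.865 × 10^-3 × 105.99 = 0.1977 g

0.1977 g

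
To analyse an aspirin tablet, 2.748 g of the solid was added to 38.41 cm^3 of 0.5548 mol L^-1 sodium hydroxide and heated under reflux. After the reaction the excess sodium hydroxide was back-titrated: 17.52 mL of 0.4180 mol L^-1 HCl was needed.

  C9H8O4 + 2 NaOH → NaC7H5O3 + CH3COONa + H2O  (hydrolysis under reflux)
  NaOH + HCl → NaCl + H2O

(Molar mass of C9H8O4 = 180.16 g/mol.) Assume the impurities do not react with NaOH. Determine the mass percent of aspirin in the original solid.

n(NaOH) added = 0.03841 × 0.5548 = 0.02131 mol
n(HCl) used in back-titration = 0.01752 × 0.4180 = 7.323 × 10^-3 mol
n(NaOH) left over = 7.323 × 10^-3 mol (1:1 ratio)
n(NaOH) consumed by analyte = 0.02131 − 7.323 × 10^-3 = 0.01399 mol
From the 1:2 ratio, n(C9H8O4) = 1/2 × 0.01399 = 6.993 × 10^-3 mol
mass of C9H8O4 = 6.993 × 10^-3 × 180.16 = 1.260 g
% C9H8O4 = 1.260 / 2.748 × 100 = 45.85 %

45.85 %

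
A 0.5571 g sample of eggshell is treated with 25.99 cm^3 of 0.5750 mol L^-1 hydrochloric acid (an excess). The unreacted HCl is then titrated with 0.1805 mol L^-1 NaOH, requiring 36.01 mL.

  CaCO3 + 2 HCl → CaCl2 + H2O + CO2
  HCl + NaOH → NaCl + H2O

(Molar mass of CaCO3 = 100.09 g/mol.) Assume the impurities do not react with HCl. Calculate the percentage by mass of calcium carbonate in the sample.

75.86 %

n(HCl) added = 0.02599 × 0.5750 = 0.01494 mol
n(NaOH) used in back-titration = 0.03601 × 0.1805 = 6.500 × 10^-3 mol
n(HCl) left over = 6.500 × 10^-3 mol (1:1 ratio)
n(HCl) consumed by analyte = 0.01494 − 6.500 × 10^-3 = 8.444 × 10^-3 mol
From the 1:2 ratio, n(CaCO3) = 1/2 × 8.444 × 10^-3 = 4.222 × 10^-3 mol
mass of CaCO3 = 4.222 × 10^-3 × 100.09 = 0.4226 g
% CaCO3 = 0.4226 / 0.5571 × 100 = 75.86 %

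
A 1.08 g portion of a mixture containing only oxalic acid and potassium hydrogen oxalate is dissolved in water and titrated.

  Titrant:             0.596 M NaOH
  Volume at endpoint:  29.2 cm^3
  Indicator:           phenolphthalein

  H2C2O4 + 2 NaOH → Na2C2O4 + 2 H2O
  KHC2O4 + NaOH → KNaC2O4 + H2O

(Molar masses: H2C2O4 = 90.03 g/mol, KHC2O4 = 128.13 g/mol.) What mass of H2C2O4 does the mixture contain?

n(NaOH) = 0.0292 × 0.596 = 0.0174 mol
Let x = n(H2C2O4), y = n(KHC2O4).
Titrant: 2x + 1y = 0.0174;  mass: 90.03x + 128.13y = 1.08
Solving, x = 6.92 × 10^-3 mol, y = 3.57 × 10^-3 mol
mass of H2C2O4 = 6.92 × 10^-3 × 90.03 = 0.623 g

0.623 g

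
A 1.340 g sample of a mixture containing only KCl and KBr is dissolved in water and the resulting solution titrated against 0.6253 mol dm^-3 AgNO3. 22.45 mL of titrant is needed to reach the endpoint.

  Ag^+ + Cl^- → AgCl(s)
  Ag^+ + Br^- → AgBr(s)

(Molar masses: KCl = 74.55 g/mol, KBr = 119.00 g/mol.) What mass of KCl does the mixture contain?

0.5543 g

n(AgNO3) = 0.02245 × 0.6253 = 0.01404 mol
Let x = n(KCl), y = n(KBr).
Titrant: 1x + 1y = 0.01404;  mass: 74.55x + 119.00y = 1.340
Solving, x = 7.436 × 10^-3 mol, y = 6.602 × 10^-3 mol
mass of KCl = 7.436 × 10^-3 × 74.55 = 0.5543 g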